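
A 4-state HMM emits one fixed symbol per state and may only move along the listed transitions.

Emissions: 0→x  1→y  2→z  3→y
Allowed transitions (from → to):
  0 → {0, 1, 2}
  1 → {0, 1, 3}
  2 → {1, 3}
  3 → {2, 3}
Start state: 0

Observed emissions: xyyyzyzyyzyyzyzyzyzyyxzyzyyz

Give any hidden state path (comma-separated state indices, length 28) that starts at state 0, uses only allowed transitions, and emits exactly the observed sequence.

  pos 0: x in {0}, choose 0; start
  pos 1: y in {1,3}, choose 1; 0->1 ok
  pos 2: y in {1,3}, choose 1; 1->1 ok
  pos 3: y in {1,3}, choose 3; 1->3 ok
  pos 4: z in {2}, choose 2; 3->2 ok
  pos 5: y in {1,3}, choose 3; 2->3 ok
  pos 6: z in {2}, choose 2; 3->2 ok
  pos 7: y in {1,3}, choose 3; 2->3 ok
  pos 8: y in {1,3}, choose 3; 3->3 ok
  pos 9: z in {2}, choose 2; 3->2 ok
  pos 10: y in {1,3}, choose 3; 2->3 ok
  pos 11: y in {1,3}, choose 3; 3->3 ok
  pos 12: z in {2}, choose 2; 3->2 ok
  pos 13: y in {1,3}, choose 3; 2->3 ok
  pos 14: z in {2}, choose 2; 3->2 ok
  pos 15: y in {1,3}, choose 3; 2->3 ok
  pos 16: z in {2}, choose 2; 3->2 ok
  pos 17: y in {1,3}, choose 3; 2->3 ok
  pos 18: z in {2}, choose 2; 3->2 ok
  pos 19: y in {1,3}, choose 1; 2->1 ok
  pos 20: y in {1,3}, choose 1; 1->1 ok
  pos 21: x in {0}, choose 0; 1->0 ok
  pos 22: z in {2}, choose 2; 0->2 ok
  pos 23: y in {1,3}, choose 3; 2->3 ok
  pos 24: z in {2}, choose 2; 3->2 ok
  pos 25: y in {1,3}, choose 3; 2->3 ok
  pos 26: y in {1,3}, choose 3; 3->3 ok
  pos 27: z in {2}, choose 2; 3->2 ok

0,1,1,3,2,3,2,3,3,2,3,3,2,3,2,3,2,3,2,1,1,0,2,3,2,3,3,2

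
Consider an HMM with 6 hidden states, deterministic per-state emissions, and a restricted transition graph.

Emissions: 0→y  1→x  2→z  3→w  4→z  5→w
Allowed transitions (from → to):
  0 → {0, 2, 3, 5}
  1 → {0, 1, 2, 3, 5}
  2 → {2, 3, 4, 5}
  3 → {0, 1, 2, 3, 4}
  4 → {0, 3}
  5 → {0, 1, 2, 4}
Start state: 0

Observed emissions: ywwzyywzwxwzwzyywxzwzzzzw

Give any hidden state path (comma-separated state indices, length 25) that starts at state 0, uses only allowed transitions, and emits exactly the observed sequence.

0,3,3,4,0,0,5,2,3,1,3,4,3,4,0,0,3,1,2,5,2,2,2,4,3

  pos 0: y in {0}, choose 0; start
  pos 1: w in {3,5}, choose 3; 0->3 ok
  pos 2: w in {3,5}, choose 3; 3->3 ok
  pos 3: z in {2,4}, choose 4; 3->4 ok
  pos 4: y in {0}, choose 0; 4->0 ok
  pos 5: y in {0}, choose 0; 0->0 ok
  pos 6: w in {3,5}, choose 5; 0->5 ok
  pos 7: z in {2,4}, choose 2; 5->2 ok
  pos 8: w in {3,5}, choose 3; 2->3 ok
  pos 9: x in {1}, choose 1; 3->1 ok
  pos 10: w in {3,5}, choose 3; 1->3 ok
  pos 11: z in {2,4}, choose 4; 3->4 ok
  pos 12: w in {3,5}, choose 3; 4->3 ok
  pos 13: z in {2,4}, choose 4; 3->4 ok
  pos 14: y in {0}, choose 0; 4->0 ok
  pos 15: y in {0}, choose 0; 0->0 ok
  pos 16: w in {3,5}, choose 3; 0->3 ok
  pos 17: x in {1}, choose 1; 3->1 ok
  pos 18: z in {2,4}, choose 2; 1->2 ok
  pos 19: w in {3,5}, choose 5; 2->5 ok
  pos 20: z in {2,4}, choose 2; 5->2 ok
  pos 21: z in {2,4}, choose 2; 2->2 ok
  pos 22: z in {2,4}, choose 2; 2->2 ok
  pos 23: z in {2,4}, choose 4; 2->4 ok
  pos 24: w in {3,5}, choose 3; 4->3 ok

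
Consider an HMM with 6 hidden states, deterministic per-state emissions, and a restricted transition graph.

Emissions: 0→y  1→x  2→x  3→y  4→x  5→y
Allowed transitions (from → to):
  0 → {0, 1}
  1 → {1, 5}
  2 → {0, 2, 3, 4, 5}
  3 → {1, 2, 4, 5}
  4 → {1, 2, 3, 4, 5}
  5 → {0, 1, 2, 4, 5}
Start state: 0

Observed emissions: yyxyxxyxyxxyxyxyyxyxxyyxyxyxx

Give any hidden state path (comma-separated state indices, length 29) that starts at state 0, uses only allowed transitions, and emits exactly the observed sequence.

  0: obs=y cand={0,3,5} pick 0 [start]
  1: obs=y cand={0,3,5} pick 0 [0->0 ok]
  2: obs=x cand={1,2,4} pick 1 [0->1 ok]
  3: obs=y cand={0,3,5} pick 5 [1->5 ok]
  4: obs=x cand={1,2,4} pick 4 [5->4 ok]
  5: obs=x cand={1,2,4} pick 1 [4->1 ok]
  6: obs=y cand={0,3,5} pick 5 [1->5 ok]
  7: obs=x cand={1,2,4} pick 4 [5->4 ok]
  8: obs=y cand={0,3,5} pick 3 [4->3 ok]
  9: obs=x cand={1,2,4} pick 2 [3->2 ok]
  10: obs=x cand={1,2,4} pick 2 [2->2 ok]
  11: obs=y cand={0,3,5} pick 0 [2->0 ok]
  12: obs=x cand={1,2,4} pick 1 [0->1 ok]
  13: obs=y cand={0,3,5} pick 5 [1->5 ok]
  14: obs=x cand={1,2,4} pick 1 [5->1 ok]
  15: obs=y cand={0,3,5} pick 5 [1->5 ok]
  16: obs=y cand={0,3,5} pick 5 [5->5 ok]
  17: obs=x cand={1,2,4} pick 4 [5->4 ok]
  18: obs=y cand={0,3,5} pick 3 [4->3 ok]
  19: obs=x cand={1,2,4} pick 2 [3->2 ok]
  20: obs=x cand={1,2,4} pick 2 [2->2 ok]
  21: obs=y cand={0,3,5} pick 5 [2->5 ok]
  22: obs=y cand={0,3,5} pick 5 [5->5 ok]
  23: obs=x cand={1,2,4} pick 4 [5->4 ok]
  24: obs=y cand={0,3,5} pick 3 [4->3 ok]
  25: obs=x cand={1,2,4} pick 4 [3->4 ok]
  26: obs=y cand={0,3,5} pick 5 [4->5 ok]
  27: obs=x cand={1,2,4} pick 4 [5->4 ok]
  28: obs=x cand={1,2,4} pick 1 [4->1 ok]

0,0,1,5,4,1,5,4,3,2,2,0,1,5,1,5,5,4,3,2,2,5,5,4,3,4,5,4,1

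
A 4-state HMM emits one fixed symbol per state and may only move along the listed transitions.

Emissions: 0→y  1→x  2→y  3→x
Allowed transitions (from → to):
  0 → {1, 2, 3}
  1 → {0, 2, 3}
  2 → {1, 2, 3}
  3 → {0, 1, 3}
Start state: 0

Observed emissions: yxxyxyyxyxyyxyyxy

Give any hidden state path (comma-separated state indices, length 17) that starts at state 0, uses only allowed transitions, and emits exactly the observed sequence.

  0: obs=y cand={0,2} pick 0 [start]
  1: obs=x cand={1,3} pick 1 [0->1 ok]
  2: obs=x cand={1,3} pick 3 [1->3 ok]
  3: obs=y cand={0,2} pick 0 [3->0 ok]
  4: obs=x cand={1,3} pick 1 [0->1 ok]
  5: obs=y cand={0,2} pick 0 [1->0 ok]
  6: obs=y cand={0,2} pick 2 [0->2 ok]
  7: obs=x cand={1,3} pick 1 [2->1 ok]
  8: obs=y cand={0,2} pick 0 [1->0 ok]
  9: obs=x cand={1,3} pick 1 [0->1 ok]
  10: obs=y cand={0,2} pick 2 [1->2 ok]
  11: obs=y cand={0,2} pick 2 [2->2 ok]
  12: obs=x cand={1,3} pick 3 [2->3 ok]
  13: obs=y cand={0,2} pick 0 [3->0 ok]
  14: obs=y cand={0,2} pick 2 [0->2 ok]
  15: obs=x cand={1,3} pick 1 [2->1 ok]
  16: obs=y cand={0,2} pick 2 [1->2 ok]

0,1,3,0,1,0,2,1,0,1,2,2,3,0,2,1,2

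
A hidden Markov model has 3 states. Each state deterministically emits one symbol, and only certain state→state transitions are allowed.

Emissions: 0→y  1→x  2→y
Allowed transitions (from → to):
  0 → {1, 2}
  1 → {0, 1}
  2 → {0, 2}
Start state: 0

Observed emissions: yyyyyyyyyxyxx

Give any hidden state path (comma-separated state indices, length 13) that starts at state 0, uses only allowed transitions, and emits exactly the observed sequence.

0,2,2,2,2,2,0,2,0,1,0,1,1

  pos 0: y in {0,2}, choose 0; start
  pos 1: y in {0,2}, choose 2; 0->2 ok
  pos 2: y in {0,2}, choose 2; 2->2 ok
  pos 3: y in {0,2}, choose 2; 2->2 ok
  pos 4: y in {0,2}, choose 2; 2->2 ok
  pos 5: y in {0,2}, choose 2; 2->2 ok
  pos 6: y in {0,2}, choose 0; 2->0 ok
  pos 7: y in {0,2}, choose 2; 0->2 ok
  pos 8: y in {0,2}, choose 0; 2->0 ok
  pos 9: x in {1}, choose 1; 0->1 ok
  pos 10: y in {0,2}, choose 0; 1->0 ok
  pos 11: x in {1}, choose 1; 0->1 ok
  pos 12: x in {1}, choose 1; 1->1 ok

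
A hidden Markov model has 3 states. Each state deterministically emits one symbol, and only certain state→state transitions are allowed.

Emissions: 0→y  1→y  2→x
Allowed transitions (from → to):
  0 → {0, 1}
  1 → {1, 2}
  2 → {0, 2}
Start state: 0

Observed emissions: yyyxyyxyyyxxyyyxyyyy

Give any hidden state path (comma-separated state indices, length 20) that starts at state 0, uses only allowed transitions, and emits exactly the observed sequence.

0,1,1,2,0,1,2,0,0,1,2,2,0,0,1,2,0,1,1,1

  t0 'y' -> {0,1}, take 0 (start)
  t1 'y' -> {0,1}, take 1 (0->1 ok)
  t2 'y' -> {0,1}, take 1 (1->1 ok)
  t3 'x' -> {2}, take 2 (1->2 ok)
  t4 'y' -> {0,1}, take 0 (2->0 ok)
  t5 'y' -> {0,1}, take 1 (0->1 ok)
  t6 'x' -> {2}, take 2 (1->2 ok)
  t7 'y' -> {0,1}, take 0 (2->0 ok)
  t8 'y' -> {0,1}, take 0 (0->0 ok)
  t9 'y' -> {0,1}, take 1 (0->1 ok)
  t10 'x' -> {2}, take 2 (1->2 ok)
  t11 'x' -> {2}, take 2 (2->2 ok)
  t12 'y' -> {0,1}, take 0 (2->0 ok)
  t13 'y' -> {0,1}, take 0 (0->0 ok)
  t14 'y' -> {0,1}, take 1 (0->1 ok)
  t15 'x' -> {2}, take 2 (1->2 ok)
  t16 'y' -> {0,1}, take 0 (2->0 ok)
  t17 'y' -> {0,1}, take 1 (0->1 ok)
  t18 'y' -> {0,1}, take 1 (1->1 ok)
  t19 'y' -> {0,1}, take 1 (1->1 ok)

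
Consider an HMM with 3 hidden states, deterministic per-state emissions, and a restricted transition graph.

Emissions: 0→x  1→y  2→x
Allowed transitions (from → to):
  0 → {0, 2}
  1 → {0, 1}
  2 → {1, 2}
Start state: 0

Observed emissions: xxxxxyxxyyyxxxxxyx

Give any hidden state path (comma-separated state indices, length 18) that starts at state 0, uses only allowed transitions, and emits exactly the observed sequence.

  0: obs=x cand={0,2} pick 0 [start]
  1: obs=x cand={0,2} pick 2 [0->2 ok]
  2: obs=x cand={0,2} pick 2 [2->2 ok]
  3: obs=x cand={0,2} pick 2 [2->2 ok]
  4: obs=x cand={0,2} pick 2 [2->2 ok]
  5: obs=y cand={1} pick 1 [2->1 ok]
  6: obs=x cand={0,2} pick 0 [1->0 ok]
  7: obs=x cand={0,2} pick 2 [0->2 ok]
  8: obs=y cand={1} pick 1 [2->1 ok]
  9: obs=y cand={1} pick 1 [1->1 ok]
  10: obs=y cand={1} pick 1 [1->1 ok]
  11: obs=x cand={0,2} pick 0 [1->0 ok]
  12: obs=x cand={0,2} pick 0 [0->0 ok]
  13: obs=x cand={0,2} pick 0 [0->0 ok]
  14: obs=x cand={0,2} pick 0 [0->0 ok]
  15: obs=x cand={0,2} pick 2 [0->2 ok]
  16: obs=y cand={1} pick 1 [2->1 ok]
  17: obs=x cand={0,2} pick 0 [1->0 ok]

0,2,2,2,2,1,0,2,1,1,1,0,0,0,0,2,1,0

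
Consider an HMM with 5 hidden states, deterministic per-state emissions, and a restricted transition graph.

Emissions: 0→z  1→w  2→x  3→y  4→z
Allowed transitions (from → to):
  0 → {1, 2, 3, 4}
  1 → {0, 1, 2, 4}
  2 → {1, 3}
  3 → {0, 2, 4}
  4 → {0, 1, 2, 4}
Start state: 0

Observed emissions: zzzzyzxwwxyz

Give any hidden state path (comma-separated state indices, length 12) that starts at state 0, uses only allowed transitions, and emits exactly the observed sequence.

0,4,4,0,3,0,2,1,1,2,3,4

  0: obs=z cand={0,4} pick 0 [start]
  1: obs=z cand={0,4} pick 4 [0->4 ok]
  2: obs=z cand={0,4} pick 4 [4->4 ok]
  3: obs=z cand={0,4} pick 0 [4->0 ok]
  4: obs=y cand={3} pick 3 [0->3 ok]
  5: obs=z cand={0,4} pick 0 [3->0 ok]
  6: obs=x cand={2} pick 2 [0->2 ok]
  7: obs=w cand={1} pick 1 [2->1 ok]
  8: obs=w cand={1} pick 1 [1->1 ok]
  9: obs=x cand={2} pick 2 [1->2 ok]
  10: obs=y cand={3} pick 3 [2->3 ok]
  11: obs=z cand={0,4} pick 4 [3->4 ok]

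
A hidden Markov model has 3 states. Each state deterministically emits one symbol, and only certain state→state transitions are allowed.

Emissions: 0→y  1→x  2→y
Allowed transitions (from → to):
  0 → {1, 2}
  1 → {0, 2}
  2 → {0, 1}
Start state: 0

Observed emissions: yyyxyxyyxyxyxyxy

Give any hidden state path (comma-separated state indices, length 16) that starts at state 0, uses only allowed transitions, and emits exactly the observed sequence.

  0: obs=y cand={0,2} pick 0 [start]
  1: obs=y cand={0,2} pick 2 [0->2 ok]
  2: obs=y cand={0,2} pick 0 [2->0 ok]
  3: obs=x cand={1} pick 1 [0->1 ok]
  4: obs=y cand={0,2} pick 2 [1->2 ok]
  5: obs=x cand={1} pick 1 [2->1 ok]
  6: obs=y cand={0,2} pick 0 [1->0 ok]
  7: obs=y cand={0,2} pick 2 [0->2 ok]
  8: obs=x cand={1} pick 1 [2->1 ok]
  9: obs=y cand={0,2} pick 0 [1->0 ok]
  10: obs=x cand={1} pick 1 [0->1 ok]
  11: obs=y cand={0,2} pick 0 [1->0 ok]
  12: obs=x cand={1} pick 1 [0->1 ok]
  13: obs=y cand={0,2} pick 0 [1->0 ok]
  14: obs=x cand={1} pick 1 [0->1 ok]
  15: obs=y cand={0,2} pick 2 [1->2 ok]

0,2,0,1,2,1,0,2,1,0,1,0,1,0,1,2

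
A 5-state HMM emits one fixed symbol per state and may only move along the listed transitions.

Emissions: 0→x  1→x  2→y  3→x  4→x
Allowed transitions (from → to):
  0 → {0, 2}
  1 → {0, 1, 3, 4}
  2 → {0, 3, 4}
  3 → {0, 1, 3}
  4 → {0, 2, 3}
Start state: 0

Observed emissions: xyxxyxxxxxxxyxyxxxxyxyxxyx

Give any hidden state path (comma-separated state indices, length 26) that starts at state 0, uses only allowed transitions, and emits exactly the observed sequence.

  0: obs=x cand={0,1,3,4} pick 0 [start]
  1: obs=y cand={2} pick 2 [0->2 ok]
  2: obs=x cand={0,1,3,4} pick 0 [2->0 ok]
  3: obs=x cand={0,1,3,4} pick 0 [0->0 ok]
  4: obs=y cand={2} pick 2 [0->2 ok]
  5: obs=x cand={0,1,3,4} pick 3 [2->3 ok]
  6: obs=x cand={0,1,3,4} pick 3 [3->3 ok]
  7: obs=x cand={0,1,3,4} pick 1 [3->1 ok]
  8: obs=x cand={0,1,3,4} pick 1 [1->1 ok]
  9: obs=x cand={0,1,3,4} pick 1 [1->1 ok]
  10: obs=x cand={0,1,3,4} pick 3 [1->3 ok]
  11: obs=x cand={0,1,3,4} pick 0 [3->0 ok]
  12: obs=y cand={2} pick 2 [0->2 ok]
  13: obs=x cand={0,1,3,4} pick 0 [2->0 ok]
  14: obs=y cand={2} pick 2 [0->2 ok]
  15: obs=x cand={0,1,3,4} pick 4 [2->4 ok]
  16: obs=x cand={0,1,3,4} pick 0 [4->0 ok]
  17: obs=x cand={0,1,3,4} pick 0 [0->0 ok]
  18: obs=x cand={0,1,3,4} pick 0 [0->0 ok]
  19: obs=y cand={2} pick 2 [0->2 ok]
  20: obs=x cand={0,1,3,4} pick 0 [2->0 ok]
  21: obs=y cand={2} pick 2 [0->2 ok]
  22: obs=x cand={0,1,3,4} pick 3 [2->3 ok]
  23: obs=x cand={0,1,3,4} pick 0 [3->0 ok]
  24: obs=y cand={2} pick 2 [0->2 ok]
  25: obs=x cand={0,1,3,4} pick 4 [2->4 ok]

0,2,0,0,2,3,3,1,1,1,3,0,2,0,2,4,0,0,0,2,0,2,3,0,2,4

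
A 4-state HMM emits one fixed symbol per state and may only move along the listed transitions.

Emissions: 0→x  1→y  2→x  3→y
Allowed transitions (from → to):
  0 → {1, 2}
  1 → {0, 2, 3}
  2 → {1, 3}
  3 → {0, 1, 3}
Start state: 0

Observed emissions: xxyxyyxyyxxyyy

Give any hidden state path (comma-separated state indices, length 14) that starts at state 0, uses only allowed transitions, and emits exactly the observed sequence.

  [0] x  {0,2}  => 0  start
  [1] x  {0,2}  => 2  0->2 ok
  [2] y  {1,3}  => 1  2->1 ok
  [3] x  {0,2}  => 0  1->0 ok
  [4] y  {1,3}  => 1  0->1 ok
  [5] y  {1,3}  => 3  1->3 ok
  [6] x  {0,2}  => 0  3->0 ok
  [7] y  {1,3}  => 1  0->1 ok
  [8] y  {1,3}  => 3  1->3 ok
  [9] x  {0,2}  => 0  3->0 ok
  [10] x  {0,2}  => 2  0->2 ok
  [11] y  {1,3}  => 3  2->3 ok
  [12] y  {1,3}  => 3  3->3 ok
  [13] y  {1,3}  => 3  3->3 ok

0,2,1,0,1,3,0,1,3,0,2,3,3,3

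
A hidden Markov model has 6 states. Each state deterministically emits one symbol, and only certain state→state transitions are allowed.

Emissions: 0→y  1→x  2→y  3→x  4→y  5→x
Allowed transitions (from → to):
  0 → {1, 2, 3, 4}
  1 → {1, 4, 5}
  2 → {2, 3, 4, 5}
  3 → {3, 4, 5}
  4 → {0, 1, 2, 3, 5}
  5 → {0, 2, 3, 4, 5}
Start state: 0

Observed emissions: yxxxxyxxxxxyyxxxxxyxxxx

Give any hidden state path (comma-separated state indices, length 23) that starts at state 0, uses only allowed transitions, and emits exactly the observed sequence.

  pos 0: y in {0,2,4}, choose 0; start
  pos 1: x in {1,3,5}, choose 3; 0->3 ok
  pos 2: x in {1,3,5}, choose 5; 3->5 ok
  pos 3: x in {1,3,5}, choose 5; 5->5 ok
  pos 4: x in {1,3,5}, choose 5; 5->5 ok
  pos 5: y in {0,2,4}, choose 4; 5->4 ok
  pos 6: x in {1,3,5}, choose 5; 4->5 ok
  pos 7: x in {1,3,5}, choose 3; 5->3 ok
  pos 8: x in {1,3,5}, choose 3; 3->3 ok
  pos 9: x in {1,3,5}, choose 5; 3->5 ok
  pos 10: x in {1,3,5}, choose 3; 5->3 ok
  pos 11: y in {0,2,4}, choose 4; 3->4 ok
  pos 12: y in {0,2,4}, choose 0; 4->0 ok
  pos 13: x in {1,3,5}, choose 1; 0->1 ok
  pos 14: x in {1,3,5}, choose 1; 1->1 ok
  pos 15: x in {1,3,5}, choose 1; 1->1 ok
  pos 16: x in {1,3,5}, choose 1; 1->1 ok
  pos 17: x in {1,3,5}, choose 5; 1->5 ok
  pos 18: y in {0,2,4}, choose 0; 5->0 ok
  pos 19: x in {1,3,5}, choose 3; 0->3 ok
  pos 20: x in {1,3,5}, choose 5; 3->5 ok
  pos 21: x in {1,3,5}, choose 3; 5->3 ok
  pos 22: x in {1,3,5}, choose 3; 3->3 ok

0,3,5,5,5,4,5,3,3,5,3,4,0,1,1,1,1,5,0,3,5,3,3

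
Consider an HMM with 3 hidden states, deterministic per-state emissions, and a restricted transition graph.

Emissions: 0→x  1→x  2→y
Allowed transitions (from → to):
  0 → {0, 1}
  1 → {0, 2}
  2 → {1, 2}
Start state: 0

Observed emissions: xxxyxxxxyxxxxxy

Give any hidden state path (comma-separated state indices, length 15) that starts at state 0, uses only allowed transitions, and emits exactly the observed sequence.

0,0,1,2,1,0,0,1,2,1,0,0,0,1,2

  [0] x  {0,1}  => 0  start
  [1] x  {0,1}  => 0  0->0 ok
  [2] x  {0,1}  => 1  0->1 ok
  [3] y  {2}  => 2  1->2 ok
  [4] x  {0,1}  => 1  2->1 ok
  [5] x  {0,1}  => 0  1->0 ok
  [6] x  {0,1}  => 0  0->0 ok
  [7] x  {0,1}  => 1  0->1 ok
  [8] y  {2}  => 2  1->2 ok
  [9] x  {0,1}  => 1  2->1 ok
  [10] x  {0,1}  => 0  1->0 ok
  [11] x  {0,1}  => 0  0->0 ok
  [12] x  {0,1}  => 0  0->0 ok
  [13] x  {0,1}  => 1  0->1 ok
  [14] y  {2}  => 2  1->2 ok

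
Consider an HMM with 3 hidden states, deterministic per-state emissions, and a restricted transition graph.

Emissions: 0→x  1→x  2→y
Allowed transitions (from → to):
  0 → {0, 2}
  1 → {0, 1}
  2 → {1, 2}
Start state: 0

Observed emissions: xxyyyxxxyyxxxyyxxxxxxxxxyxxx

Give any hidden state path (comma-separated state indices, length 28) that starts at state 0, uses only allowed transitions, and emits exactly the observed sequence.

0,0,2,2,2,1,0,0,2,2,1,1,0,2,2,1,1,1,1,1,1,1,1,0,2,1,0,0

  pos 0: x in {0,1}, choose 0; start
  pos 1: x in {0,1}, choose 0; 0->0 ok
  pos 2: y in {2}, choose 2; 0->2 ok
  pos 3: y in {2}, choose 2; 2->2 ok
  pos 4: y in {2}, choose 2; 2->2 ok
  pos 5: x in {0,1}, choose 1; 2->1 ok
  pos 6: x in {0,1}, choose 0; 1->0 ok
  pos 7: x in {0,1}, choose 0; 0->0 ok
  pos 8: y in {2}, choose 2; 0->2 ok
  pos 9: y in {2}, choose 2; 2->2 ok
  pos 10: x in {0,1}, choose 1; 2->1 ok
  pos 11: x in {0,1}, choose 1; 1->1 ok
  pos 12: x in {0,1}, choose 0; 1->0 ok
  pos 13: y in {2}, choose 2; 0->2 ok
  pos 14: y in {2}, choose 2; 2->2 ok
  pos 15: x in {0,1}, choose 1; 2->1 ok
  pos 16: x in {0,1}, choose 1; 1->1 ok
  pos 17: x in {0,1}, choose 1; 1->1 ok
  pos 18: x in {0,1}, choose 1; 1->1 ok
  pos 19: x in {0,1}, choose 1; 1->1 ok
  pos 20: x in {0,1}, choose 1; 1->1 ok
  pos 21: x in {0,1}, choose 1; 1->1 ok
  pos 22: x in {0,1}, choose 1; 1->1 ok
  pos 23: x in {0,1}, choose 0; 1->0 ok
  pos 24: y in {2}, choose 2; 0->2 ok
  pos 25: x in {0,1}, choose 1; 2->1 ok
  pos 26: x in {0,1}, choose 0; 1->0 ok
  pos 27: x in {0,1}, choose 0; 0->0 ok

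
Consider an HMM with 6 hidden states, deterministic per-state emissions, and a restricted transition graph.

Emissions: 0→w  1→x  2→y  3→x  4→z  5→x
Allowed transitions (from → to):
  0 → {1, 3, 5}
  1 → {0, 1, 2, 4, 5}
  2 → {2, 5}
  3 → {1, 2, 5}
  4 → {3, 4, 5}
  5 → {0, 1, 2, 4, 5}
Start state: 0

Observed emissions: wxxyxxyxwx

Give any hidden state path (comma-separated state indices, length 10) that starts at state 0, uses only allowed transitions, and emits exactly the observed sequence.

0,3,5,2,5,1,2,5,0,5

  t0 'w' -> {0}, take 0 (start)
  t1 'x' -> {1,3,5}, take 3 (0->3 ok)
  t2 'x' -> {1,3,5}, take 5 (3->5 ok)
  t3 'y' -> {2}, take 2 (5->2 ok)
  t4 'x' -> {1,3,5}, take 5 (2->5 ok)
  t5 'x' -> {1,3,5}, take 1 (5->1 ok)
  t6 'y' -> {2}, take 2 (1->2 ok)
  t7 'x' -> {1,3,5}, take 5 (2->5 ok)
  t8 'w' -> {0}, take 0 (5->0 ok)
  t9 'x' -> {1,3,5}, take 5 (0->5 ok)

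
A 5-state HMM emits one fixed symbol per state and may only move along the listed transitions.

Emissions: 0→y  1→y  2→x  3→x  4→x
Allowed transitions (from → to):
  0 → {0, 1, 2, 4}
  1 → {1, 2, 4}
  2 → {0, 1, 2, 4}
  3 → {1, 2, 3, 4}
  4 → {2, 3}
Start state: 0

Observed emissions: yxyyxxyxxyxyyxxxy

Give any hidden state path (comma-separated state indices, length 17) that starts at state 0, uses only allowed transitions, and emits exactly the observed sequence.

0,2,1,1,2,2,1,4,2,1,2,0,1,2,4,3,1

  [0] y  {0,1}  => 0  start
  [1] x  {2,3,4}  => 2  0->2 ok
  [2] y  {0,1}  => 1  2->1 ok
  [3] y  {0,1}  => 1  1->1 ok
  [4] x  {2,3,4}  => 2  1->2 ok
  [5] x  {2,3,4}  => 2  2->2 ok
  [6] y  {0,1}  => 1  2->1 ok
  [7] x  {2,3,4}  => 4  1->4 ok
  [8] x  {2,3,4}  => 2  4->2 ok
  [9] y  {0,1}  => 1  2->1 ok
  [10] x  {2,3,4}  => 2  1->2 ok
  [11] y  {0,1}  => 0  2->0 ok
  [12] y  {0,1}  => 1  0->1 ok
  [13] x  {2,3,4}  => 2  1->2 ok
  [14] x  {2,3,4}  => 4  2->4 ok
  [15] x  {2,3,4}  => 3  4->3 ok
  [16] y  {0,1}  => 1  3->1 ok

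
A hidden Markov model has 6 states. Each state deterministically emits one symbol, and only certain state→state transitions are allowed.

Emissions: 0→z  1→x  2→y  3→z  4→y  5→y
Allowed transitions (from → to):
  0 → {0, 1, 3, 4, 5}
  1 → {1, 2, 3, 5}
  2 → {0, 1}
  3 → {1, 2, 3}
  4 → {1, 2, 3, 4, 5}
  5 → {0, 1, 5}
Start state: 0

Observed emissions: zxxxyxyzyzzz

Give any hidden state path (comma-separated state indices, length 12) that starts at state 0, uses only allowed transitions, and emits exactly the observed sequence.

  t0 'z' -> {0,3}, take 0 (start)
  t1 'x' -> {1}, take 1 (0->1 ok)
  t2 'x' -> {1}, take 1 (1->1 ok)
  t3 'x' -> {1}, take 1 (1->1 ok)
  t4 'y' -> {2,4,5}, take 5 (1->5 ok)
  t5 'x' -> {1}, take 1 (5->1 ok)
  t6 'y' -> {2,4,5}, take 2 (1->2 ok)
  t7 'z' -> {0,3}, take 0 (2->0 ok)
  t8 'y' -> {2,4,5}, take 5 (0->5 ok)
  t9 'z' -> {0,3}, take 0 (5->0 ok)
  t10 'z' -> {0,3}, take 0 (0->0 ok)
  t11 'z' -> {0,3}, take 3 (0->3 ok)

0,1,1,1,5,1,2,0,5,0,0,3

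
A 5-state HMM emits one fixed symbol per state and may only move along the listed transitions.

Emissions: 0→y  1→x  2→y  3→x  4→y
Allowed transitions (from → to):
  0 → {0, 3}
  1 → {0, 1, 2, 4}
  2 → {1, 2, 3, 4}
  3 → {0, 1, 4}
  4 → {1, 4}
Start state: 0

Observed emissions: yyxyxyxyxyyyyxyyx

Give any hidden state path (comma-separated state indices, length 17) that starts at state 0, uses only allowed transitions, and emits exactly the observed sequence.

  t0 'y' -> {0,2,4}, take 0 (start)
  t1 'y' -> {0,2,4}, take 0 (0->0 ok)
  t2 'x' -> {1,3}, take 3 (0->3 ok)
  t3 'y' -> {0,2,4}, take 0 (3->0 ok)
  t4 'x' -> {1,3}, take 3 (0->3 ok)
  t5 'y' -> {0,2,4}, take 0 (3->0 ok)
  t6 'x' -> {1,3}, take 3 (0->3 ok)
  t7 'y' -> {0,2,4}, take 0 (3->0 ok)
  t8 'x' -> {1,3}, take 3 (0->3 ok)
  t9 'y' -> {0,2,4}, take 4 (3->4 ok)
  t10 'y' -> {0,2,4}, take 4 (4->4 ok)
  t11 'y' -> {0,2,4}, take 4 (4->4 ok)
  t12 'y' -> {0,2,4}, take 4 (4->4 ok)
  t13 'x' -> {1,3}, take 1 (4->1 ok)
  t14 'y' -> {0,2,4}, take 2 (1->2 ok)
  t15 'y' -> {0,2,4}, take 4 (2->4 ok)
  t16 'x' -> {1,3}, take 1 (4->1 ok)

0,0,3,0,3,0,3,0,3,4,4,4,4,1,2,4,1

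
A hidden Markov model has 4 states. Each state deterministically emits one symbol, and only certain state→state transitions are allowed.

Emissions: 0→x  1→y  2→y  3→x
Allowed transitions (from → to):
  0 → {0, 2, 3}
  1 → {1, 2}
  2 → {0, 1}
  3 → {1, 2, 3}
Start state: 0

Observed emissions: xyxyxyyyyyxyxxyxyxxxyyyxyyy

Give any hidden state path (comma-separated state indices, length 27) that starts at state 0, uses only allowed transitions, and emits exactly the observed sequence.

0,2,0,2,0,2,1,2,1,2,0,2,0,0,2,0,2,0,0,3,1,1,2,0,2,1,1

  pos 0: x in {0,3}, choose 0; start
  pos 1: y in {1,2}, choose 2; 0->2 ok
  pos 2: x in {0,3}, choose 0; 2->0 ok
  pos 3: y in {1,2}, choose 2; 0->2 ok
  pos 4: x in {0,3}, choose 0; 2->0 ok
  pos 5: y in {1,2}, choose 2; 0->2 ok
  pos 6: y in {1,2}, choose 1; 2->1 ok
  pos 7: y in {1,2}, choose 2; 1->2 ok
  pos 8: y in {1,2}, choose 1; 2->1 ok
  pos 9: y in {1,2}, choose 2; 1->2 ok
  pos 10: x in {0,3}, choose 0; 2->0 ok
  pos 11: y in {1,2}, choose 2; 0->2 ok
  pos 12: x in {0,3}, choose 0; 2->0 ok
  pos 13: x in {0,3}, choose 0; 0->0 ok
  pos 14: y in {1,2}, choose 2; 0->2 ok
  pos 15: x in {0,3}, choose 0; 2->0 ok
  pos 16: y in {1,2}, choose 2; 0->2 ok
  pos 17: x in {0,3}, choose 0; 2->0 ok
  pos 18: x in {0,3}, choose 0; 0->0 ok
  pos 19: x in {0,3}, choose 3; 0->3 ok
  pos 20: y in {1,2}, choose 1; 3->1 ok
  pos 21: y in {1,2}, choose 1; 1->1 ok
  pos 22: y in {1,2}, choose 2; 1->2 ok
  pos 23: x in {0,3}, choose 0; 2->0 ok
  pos 24: y in {1,2}, choose 2; 0->2 ok
  pos 25: y in {1,2}, choose 1; 2->1 ok
  pos 26: y in {1,2}, choose 1; 1->1 ok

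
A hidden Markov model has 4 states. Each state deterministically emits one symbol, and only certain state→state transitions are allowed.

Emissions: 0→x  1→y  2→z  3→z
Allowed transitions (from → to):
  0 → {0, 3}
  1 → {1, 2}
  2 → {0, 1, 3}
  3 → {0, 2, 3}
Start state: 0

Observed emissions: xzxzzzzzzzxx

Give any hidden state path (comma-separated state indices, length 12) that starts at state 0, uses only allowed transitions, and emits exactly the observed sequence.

  [0] x  {0}  => 0  start
  [1] z  {2,3}  => 3  0->3 ok
  [2] x  {0}  => 0  3->0 ok
  [3] z  {2,3}  => 3  0->3 ok
  [4] z  {2,3}  => 2  3->2 ok
  [5] z  {2,3}  => 3  2->3 ok
  [6] z  {2,3}  => 3  3->3 ok
  [7] z  {2,3}  => 2  3->2 ok
  [8] z  {2,3}  => 3  2->3 ok
  [9] z  {2,3}  => 2  3->2 ok
  [10] x  {0}  => 0  2->0 ok
  [11] x  {0}  => 0  0->0 ok

0,3,0,3,2,3,3,2,3,2,0,0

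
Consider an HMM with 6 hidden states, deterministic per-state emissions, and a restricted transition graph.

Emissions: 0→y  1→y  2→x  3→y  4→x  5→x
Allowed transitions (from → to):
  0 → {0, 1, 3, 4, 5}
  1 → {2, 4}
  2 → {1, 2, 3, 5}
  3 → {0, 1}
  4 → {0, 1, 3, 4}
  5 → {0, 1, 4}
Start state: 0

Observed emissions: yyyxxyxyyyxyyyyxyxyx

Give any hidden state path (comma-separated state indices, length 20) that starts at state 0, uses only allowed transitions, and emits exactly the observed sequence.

0,3,1,2,5,1,2,3,0,1,4,3,0,3,1,4,1,4,1,4

  pos 0: y in {0,1,3}, choose 0; start
  pos 1: y in {0,1,3}, choose 3; 0->3 ok
  pos 2: y in {0,1,3}, choose 1; 3->1 ok
  pos 3: x in {2,4,5}, choose 2; 1->2 ok
  pos 4: x in {2,4,5}, choose 5; 2->5 ok
  pos 5: y in {0,1,3}, choose 1; 5->1 ok
  pos 6: x in {2,4,5}, choose 2; 1->2 ok
  pos 7: y in {0,1,3}, choose 3; 2->3 ok
  pos 8: y in {0,1,3}, choose 0; 3->0 ok
  pos 9: y in {0,1,3}, choose 1; 0->1 ok
  pos 10: x in {2,4,5}, choose 4; 1->4 ok
  pos 11: y in {0,1,3}, choose 3; 4->3 ok
  pos 12: y in {0,1,3}, choose 0; 3->0 ok
  pos 13: y in {0,1,3}, choose 3; 0->3 ok
  pos 14: y in {0,1,3}, choose 1; 3->1 ok
  pos 15: x in {2,4,5}, choose 4; 1->4 ok
  pos 16: y in {0,1,3}, choose 1; 4->1 ok
  pos 17: x in {2,4,5}, choose 4; 1->4 ok
  pos 18: y in {0,1,3}, choose 1; 4->1 ok
  pos 19: x in {2,4,5}, choose 4; 1->4 ok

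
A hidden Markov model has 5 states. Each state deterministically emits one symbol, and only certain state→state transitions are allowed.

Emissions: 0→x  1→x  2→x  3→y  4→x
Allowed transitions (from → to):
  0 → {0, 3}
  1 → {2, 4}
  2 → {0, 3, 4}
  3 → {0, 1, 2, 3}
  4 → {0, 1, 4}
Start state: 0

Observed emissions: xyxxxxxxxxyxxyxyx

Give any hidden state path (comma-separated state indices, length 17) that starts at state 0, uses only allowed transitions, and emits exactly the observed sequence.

0,3,1,4,1,2,4,4,0,0,3,0,0,3,2,3,2

  t0 'x' -> {0,1,2,4}, take 0 (start)
  t1 'y' -> {3}, take 3 (0->3 ok)
  t2 'x' -> {0,1,2,4}, take 1 (3->1 ok)
  t3 'x' -> {0,1,2,4}, take 4 (1->4 ok)
  t4 'x' -> {0,1,2,4}, take 1 (4->1 ok)
  t5 'x' -> {0,1,2,4}, take 2 (1->2 ok)
  t6 'x' -> {0,1,2,4}, take 4 (2->4 ok)
  t7 'x' -> {0,1,2,4}, take 4 (4->4 ok)
  t8 'x' -> {0,1,2,4}, take 0 (4->0 ok)
  t9 'x' -> {0,1,2,4}, take 0 (0->0 ok)
  t10 'y' -> {3}, take 3 (0->3 ok)
  t11 'x' -> {0,1,2,4}, take 0 (3->0 ok)
  t12 'x' -> {0,1,2,4}, take 0 (0->0 ok)
  t13 'y' -> {3}, take 3 (0->3 ok)
  t14 'x' -> {0,1,2,4}, take 2 (3->2 ok)
  t15 'y' -> {3}, take 3 (2->3 ok)
  t16 'x' -> {0,1,2,4}, take 2 (3->2 ok)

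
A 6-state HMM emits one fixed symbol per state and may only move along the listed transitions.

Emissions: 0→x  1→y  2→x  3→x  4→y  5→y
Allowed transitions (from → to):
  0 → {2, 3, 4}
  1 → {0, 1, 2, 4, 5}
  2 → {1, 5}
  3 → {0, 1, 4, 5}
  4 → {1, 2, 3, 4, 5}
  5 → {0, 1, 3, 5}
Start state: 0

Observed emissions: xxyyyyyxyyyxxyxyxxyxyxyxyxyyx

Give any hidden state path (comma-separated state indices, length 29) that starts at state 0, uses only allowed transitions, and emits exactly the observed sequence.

0,2,5,1,1,4,4,3,1,1,1,0,2,1,2,1,0,2,5,3,4,2,5,3,1,2,5,1,0

  pos 0: x in {0,2,3}, choose 0; start
  pos 1: x in {0,2,3}, choose 2; 0->2 ok
  pos 2: y in {1,4,5}, choose 5; 2->5 ok
  pos 3: y in {1,4,5}, choose 1; 5->1 ok
  pos 4: y in {1,4,5}, choose 1; 1->1 ok
  pos 5: y in {1,4,5}, choose 4; 1->4 ok
  pos 6: y in {1,4,5}, choose 4; 4->4 ok
  pos 7: x in {0,2,3}, choose 3; 4->3 ok
  pos 8: y in {1,4,5}, choose 1; 3->1 ok
  pos 9: y in {1,4,5}, choose 1; 1->1 ok
  pos 10: y in {1,4,5}, choose 1; 1->1 ok
  pos 11: x in {0,2,3}, choose 0; 1->0 ok
  pos 12: x in {0,2,3}, choose 2; 0->2 ok
  pos 13: y in {1,4,5}, choose 1; 2->1 ok
  pos 14: x in {0,2,3}, choose 2; 1->2 ok
  pos 15: y in {1,4,5}, choose 1; 2->1 ok
  pos 16: x in {0,2,3}, choose 0; 1->0 ok
  pos 17: x in {0,2,3}, choose 2; 0->2 ok
  pos 18: y in {1,4,5}, choose 5; 2->5 ok
  pos 19: x in {0,2,3}, choose 3; 5->3 ok
  pos 20: y in {1,4,5}, choose 4; 3->4 ok
  pos 21: x in {0,2,3}, choose 2; 4->2 ok
  pos 22: y in {1,4,5}, choose 5; 2->5 ok
  pos 23: x in {0,2,3}, choose 3; 5->3 ok
  pos 24: y in {1,4,5}, choose 1; 3->1 ok
  pos 25: x in {0,2,3}, choose 2; 1->2 ok
  pos 26: y in {1,4,5}, choose 5; 2->5 ok
  pos 27: y in {1,4,5}, choose 1; 5->1 ok
  pos 28: x in {0,2,3}, choose 0; 1->0 ok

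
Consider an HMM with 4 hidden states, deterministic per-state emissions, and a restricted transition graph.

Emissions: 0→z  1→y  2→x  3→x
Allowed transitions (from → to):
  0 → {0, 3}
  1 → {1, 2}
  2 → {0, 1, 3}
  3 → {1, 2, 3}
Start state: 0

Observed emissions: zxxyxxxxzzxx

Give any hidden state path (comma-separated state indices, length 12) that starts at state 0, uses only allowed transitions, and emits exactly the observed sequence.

0,3,3,1,2,3,3,2,0,0,3,2

  [0] z  {0}  => 0  start
  [1] x  {2,3}  => 3  0->3 ok
  [2] x  {2,3}  => 3  3->3 ok
  [3] y  {1}  => 1  3->1 ok
  [4] x  {2,3}  => 2  1->2 ok
  [5] x  {2,3}  => 3  2->3 ok
  [6] x  {2,3}  => 3  3->3 ok
  [7] x  {2,3}  => 2  3->2 ok
  [8] z  {0}  => 0  2->0 ok
  [9] z  {0}  => 0  0->0 ok
  [10] x  {2,3}  => 3  0->3 ok
  [11] x  {2,3}  => 2  3->2 ok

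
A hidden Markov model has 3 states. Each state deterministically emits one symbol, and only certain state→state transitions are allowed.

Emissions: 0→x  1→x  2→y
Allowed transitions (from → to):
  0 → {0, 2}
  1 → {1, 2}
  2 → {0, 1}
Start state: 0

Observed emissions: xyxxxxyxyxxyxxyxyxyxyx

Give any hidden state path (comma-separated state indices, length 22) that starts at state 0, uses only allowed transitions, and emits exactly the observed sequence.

0,2,1,1,1,1,2,1,2,1,1,2,0,0,2,1,2,0,2,1,2,0

  t0 'x' -> {0,1}, take 0 (start)
  t1 'y' -> {2}, take 2 (0->2 ok)
  t2 'x' -> {0,1}, take 1 (2->1 ok)
  t3 'x' -> {0,1}, take 1 (1->1 ok)
  t4 'x' -> {0,1}, take 1 (1->1 ok)
  t5 'x' -> {0,1}, take 1 (1->1 ok)
  t6 'y' -> {2}, take 2 (1->2 ok)
  t7 'x' -> {0,1}, take 1 (2->1 ok)
  t8 'y' -> {2}, take 2 (1->2 ok)
  t9 'x' -> {0,1}, take 1 (2->1 ok)
  t10 'x' -> {0,1}, take 1 (1->1 ok)
  t11 'y' -> {2}, take 2 (1->2 ok)
  t12 'x' -> {0,1}, take 0 (2->0 ok)
  t13 'x' -> {0,1}, take 0 (0->0 ok)
  t14 'y' -> {2}, take 2 (0->2 ok)
  t15 'x' -> {0,1}, take 1 (2->1 ok)
  t16 'y' -> {2}, take 2 (1->2 ok)
  t17 'x' -> {0,1}, take 0 (2->0 ok)
  t18 'y' -> {2}, take 2 (0->2 ok)
  t19 'x' -> {0,1}, take 1 (2->1 ok)
  t20 'y' -> {2}, take 2 (1->2 ok)
  t21 'x' -> {0,1}, take 0 (2->0 ok)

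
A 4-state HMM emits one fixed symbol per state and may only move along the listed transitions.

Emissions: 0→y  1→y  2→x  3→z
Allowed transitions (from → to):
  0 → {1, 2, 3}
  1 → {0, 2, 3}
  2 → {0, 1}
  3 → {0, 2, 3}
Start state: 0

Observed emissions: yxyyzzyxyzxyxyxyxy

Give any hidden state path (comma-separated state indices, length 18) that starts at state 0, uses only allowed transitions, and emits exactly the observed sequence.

  0: obs=y cand={0,1} pick 0 [start]
  1: obs=x cand={2} pick 2 [0->2 ok]
  2: obs=y cand={0,1} pick 0 [2->0 ok]
  3: obs=y cand={0,1} pick 1 [0->1 ok]
  4: obs=z cand={3} pick 3 [1->3 ok]
  5: obs=z cand={3} pick 3 [3->3 ok]
  6: obs=y cand={0,1} pick 0 [3->0 ok]
  7: obs=x cand={2} pick 2 [0->2 ok]
  8: obs=y cand={0,1} pick 0 [2->0 ok]
  9: obs=z cand={3} pick 3 [0->3 ok]
  10: obs=x cand={2} pick 2 [3->2 ok]
  11: obs=y cand={0,1} pick 1 [2->1 ok]
  12: obs=x cand={2} pick 2 [1->2 ok]
  13: obs=y cand={0,1} pick 1 [2->1 ok]
  14: obs=x cand={2} pick 2 [1->2 ok]
  15: obs=y cand={0,1} pick 0 [2->0 ok]
  16: obs=x cand={2} pick 2 [0->2 ok]
  17: obs=y cand={0,1} pick 1 [2->1 ok]

0,2,0,1,3,3,0,2,0,3,2,1,2,1,2,0,2,1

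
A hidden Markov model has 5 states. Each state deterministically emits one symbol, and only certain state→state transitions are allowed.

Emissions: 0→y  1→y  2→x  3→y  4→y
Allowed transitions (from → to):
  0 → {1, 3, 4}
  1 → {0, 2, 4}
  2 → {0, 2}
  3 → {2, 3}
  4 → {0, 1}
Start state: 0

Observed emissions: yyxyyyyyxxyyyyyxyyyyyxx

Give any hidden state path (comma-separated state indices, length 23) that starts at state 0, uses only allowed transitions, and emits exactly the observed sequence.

  0: obs=y cand={0,1,3,4} pick 0 [start]
  1: obs=y cand={0,1,3,4} pick 1 [0->1 ok]
  2: obs=x cand={2} pick 2 [1->2 ok]
  3: obs=y cand={0,1,3,4} pick 0 [2->0 ok]
  4: obs=y cand={0,1,3,4} pick 4 [0->4 ok]
  5: obs=y cand={0,1,3,4} pick 0 [4->0 ok]
  6: obs=y cand={0,1,3,4} pick 4 [0->4 ok]
  7: obs=y cand={0,1,3,4} pick 1 [4->1 ok]
  8: obs=x cand={2} pick 2 [1->2 ok]
  9: obs=x cand={2} pick 2 [2->2 ok]
  10: obs=y cand={0,1,3,4} pick 0 [2->0 ok]
  11: obs=y cand={0,1,3,4} pick 1 [0->1 ok]
  12: obs=y cand={0,1,3,4} pick 4 [1->4 ok]
  13: obs=y cand={0,1,3,4} pick 0 [4->0 ok]
  14: obs=y cand={0,1,3,4} pick 3 [0->3 ok]
  15: obs=x cand={2} pick 2 [3->2 ok]
  16: obs=y cand={0,1,3,4} pick 0 [2->0 ok]
  17: obs=y cand={0,1,3,4} pick 3 [0->3 ok]
  18: obs=y cand={0,1,3,4} pick 3 [3->3 ok]
  19: obs=y cand={0,1,3,4} pick 3 [3->3 ok]
  20: obs=y cand={0,1,3,4} pick 3 [3->3 ok]
  21: obs=x cand={2} pick 2 [3->2 ok]
  22: obs=x cand={2} pick 2 [2->2 ok]

0,1,2,0,4,0,4,1,2,2,0,1,4,0,3,2,0,3,3,3,3,2,2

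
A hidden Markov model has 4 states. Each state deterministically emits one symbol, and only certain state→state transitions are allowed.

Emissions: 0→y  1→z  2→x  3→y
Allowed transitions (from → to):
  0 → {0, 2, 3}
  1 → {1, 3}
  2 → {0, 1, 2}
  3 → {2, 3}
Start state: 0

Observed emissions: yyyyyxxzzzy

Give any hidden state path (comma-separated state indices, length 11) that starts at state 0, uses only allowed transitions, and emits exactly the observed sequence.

0,0,0,3,3,2,2,1,1,1,3

  0: obs=y cand={0,3} pick 0 [start]
  1: obs=y cand={0,3} pick 0 [0->0 ok]
  2: obs=y cand={0,3} pick 0 [0->0 ok]
  3: obs=y cand={0,3} pick 3 [0->3 ok]
  4: obs=y cand={0,3} pick 3 [3->3 ok]
  5: obs=x cand={2} pick 2 [3->2 ok]
  6: obs=x cand={2} pick 2 [2->2 ok]
  7: obs=z cand={1} pick 1 [2->1 ok]
  8: obs=z cand={1} pick 1 [1->1 ok]
  9: obs=z cand={1} pick 1 [1->1 ok]
  10: obs=y cand={0,3} pick 3 [1->3 ok]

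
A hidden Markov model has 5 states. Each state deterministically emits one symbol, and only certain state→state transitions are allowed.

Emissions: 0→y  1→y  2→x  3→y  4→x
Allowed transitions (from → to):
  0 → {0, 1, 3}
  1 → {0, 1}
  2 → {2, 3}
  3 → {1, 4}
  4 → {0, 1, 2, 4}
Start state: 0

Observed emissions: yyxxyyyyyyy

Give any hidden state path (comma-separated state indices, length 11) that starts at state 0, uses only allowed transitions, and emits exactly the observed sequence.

  [0] y  {0,1,3}  => 0  start
  [1] y  {0,1,3}  => 3  0->3 ok
  [2] x  {2,4}  => 4  3->4 ok
  [3] x  {2,4}  => 4  4->4 ok
  [4] y  {0,1,3}  => 1  4->1 ok
  [5] y  {0,1,3}  => 1  1->1 ok
  [6] y  {0,1,3}  => 1  1->1 ok
  [7] y  {0,1,3}  => 0  1->0 ok
  [8] y  {0,1,3}  => 3  0->3 ok
  [9] y  {0,1,3}  => 1  3->1 ok
  [10] y  {0,1,3}  => 0  1->0 ok

0,3,4,4,1,1,1,0,3,1,0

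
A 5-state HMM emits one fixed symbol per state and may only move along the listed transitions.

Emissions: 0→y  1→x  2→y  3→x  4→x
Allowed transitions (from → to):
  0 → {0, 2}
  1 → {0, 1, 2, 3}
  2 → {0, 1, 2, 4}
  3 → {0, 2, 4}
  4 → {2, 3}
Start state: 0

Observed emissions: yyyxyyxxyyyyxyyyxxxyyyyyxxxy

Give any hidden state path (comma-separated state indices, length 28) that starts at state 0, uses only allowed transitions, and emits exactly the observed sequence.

0,0,2,1,2,2,4,3,0,0,0,2,4,2,0,2,1,1,3,0,0,2,0,2,4,3,4,2

  pos 0: y in {0,2}, choose 0; start
  pos 1: y in {0,2}, choose 0; 0->0 ok
  pos 2: y in {0,2}, choose 2; 0->2 ok
  pos 3: x in {1,3,4}, choose 1; 2->1 ok
  pos 4: y in {0,2}, choose 2; 1->2 ok
  pos 5: y in {0,2}, choose 2; 2->2 ok
  pos 6: x in {1,3,4}, choose 4; 2->4 ok
  pos 7: x in {1,3,4}, choose 3; 4->3 ok
  pos 8: y in {0,2}, choose 0; 3->0 ok
  pos 9: y in {0,2}, choose 0; 0->0 ok
  pos 10: y in {0,2}, choose 0; 0->0 ok
  pos 11: y in {0,2}, choose 2; 0->2 ok
  pos 12: x in {1,3,4}, choose 4; 2->4 ok
  pos 13: y in {0,2}, choose 2; 4->2 ok
  pos 14: y in {0,2}, choose 0; 2->0 ok
  pos 15: y in {0,2}, choose 2; 0->2 ok
  pos 16: x in {1,3,4}, choose 1; 2->1 ok
  pos 17: x in {1,3,4}, choose 1; 1->1 ok
  pos 18: x in {1,3,4}, choose 3; 1->3 ok
  pos 19: y in {0,2}, choose 0; 3->0 ok
  pos 20: y in {0,2}, choose 0; 0->0 ok
  pos 21: y in {0,2}, choose 2; 0->2 ok
  pos 22: y in {0,2}, choose 0; 2->0 ok
  pos 23: y in {0,2}, choose 2; 0->2 ok
  pos 24: x in {1,3,4}, choose 4; 2->4 ok
  pos 25: x in {1,3,4}, choose 3; 4->3 ok
  pos 26: x in {1,3,4}, choose 4; 3->4 ok
  pos 27: y in {0,2}, choose 2; 4->2 ok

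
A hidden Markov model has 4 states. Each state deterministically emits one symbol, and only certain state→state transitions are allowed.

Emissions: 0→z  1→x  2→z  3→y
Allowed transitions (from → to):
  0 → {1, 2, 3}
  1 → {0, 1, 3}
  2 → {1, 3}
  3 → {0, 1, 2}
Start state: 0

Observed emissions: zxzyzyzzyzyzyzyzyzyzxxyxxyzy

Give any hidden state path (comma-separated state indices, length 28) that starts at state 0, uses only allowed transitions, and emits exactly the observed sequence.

0,1,0,3,0,3,0,2,3,2,3,2,3,0,3,0,3,2,3,2,1,1,3,1,1,3,0,3

  t0 'z' -> {0,2}, take 0 (start)
  t1 'x' -> {1}, take 1 (0->1 ok)
  t2 'z' -> {0,2}, take 0 (1->0 ok)
  t3 'y' -> {3}, take 3 (0->3 ok)
  t4 'z' -> {0,2}, take 0 (3->0 ok)
  t5 'y' -> {3}, take 3 (0->3 ok)
  t6 'z' -> {0,2}, take 0 (3->0 ok)
  t7 'z' -> {0,2}, take 2 (0->2 ok)
  t8 'y' -> {3}, take 3 (2->3 ok)
  t9 'z' -> {0,2}, take 2 (3->2 ok)
  t10 'y' -> {3}, take 3 (2->3 ok)
  t11 'z' -> {0,2}, take 2 (3->2 ok)
  t12 'y' -> {3}, take 3 (2->3 ok)
  t13 'z' -> {0,2}, take 0 (3->0 ok)
  t14 'y' -> {3}, take 3 (0->3 ok)
  t15 'z' -> {0,2}, take 0 (3->0 ok)
  t16 'y' -> {3}, take 3 (0->3 ok)
  t17 'z' -> {0,2}, take 2 (3->2 ok)
  t18 'y' -> {3}, take 3 (2->3 ok)
  t19 'z' -> {0,2}, take 2 (3->2 ok)
  t20 'x' -> {1}, take 1 (2->1 ok)
  t21 'x' -> {1}, take 1 (1->1 ok)
  t22 'y' -> {3}, take 3 (1->3 ok)
  t23 'x' -> {1}, take 1 (3->1 ok)
  t24 'x' -> {1}, take 1 (1->1 ok)
  t25 'y' -> {3}, take 3 (1->3 ok)
  t26 'z' -> {0,2}, take 0 (3->0 ok)
  t27 'y' -> {3}, take 3 (0->3 ok)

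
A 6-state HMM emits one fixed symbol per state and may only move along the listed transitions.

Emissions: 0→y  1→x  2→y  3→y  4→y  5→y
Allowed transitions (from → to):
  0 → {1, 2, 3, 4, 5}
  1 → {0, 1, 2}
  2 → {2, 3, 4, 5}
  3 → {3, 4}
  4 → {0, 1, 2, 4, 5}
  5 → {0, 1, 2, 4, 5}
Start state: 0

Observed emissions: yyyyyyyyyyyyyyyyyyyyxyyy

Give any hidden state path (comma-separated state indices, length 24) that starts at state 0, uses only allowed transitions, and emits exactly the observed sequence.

0,5,4,2,2,2,5,4,0,3,3,4,5,5,2,3,4,2,3,4,1,2,5,4

  0: obs=y cand={0,2,3,4,5} pick 0 [start]
  1: obs=y cand={0,2,3,4,5} pick 5 [0->5 ok]
  2: obs=y cand={0,2,3,4,5} pick 4 [5->4 ok]
  3: obs=y cand={0,2,3,4,5} pick 2 [4->2 ok]
  4: obs=y cand={0,2,3,4,5} pick 2 [2->2 ok]
  5: obs=y cand={0,2,3,4,5} pick 2 [2->2 ok]
  6: obs=y cand={0,2,3,4,5} pick 5 [2->5 ok]
  7: obs=y cand={0,2,3,4,5} pick 4 [5->4 ok]
  8: obs=y cand={0,2,3,4,5} pick 0 [4->0 ok]
  9: obs=y cand={0,2,3,4,5} pick 3 [0->3 ok]
  10: obs=y cand={0,2,3,4,5} pick 3 [3->3 ok]
  11: obs=y cand={0,2,3,4,5} pick 4 [3->4 ok]
  12: obs=y cand={0,2,3,4,5} pick 5 [4->5 ok]
  13: obs=y cand={0,2,3,4,5} pick 5 [5->5 ok]
  14: obs=y cand={0,2,3,4,5} pick 2 [5->2 ok]
  15: obs=y cand={0,2,3,4,5} pick 3 [2->3 ok]
  16: obs=y cand={0,2,3,4,5} pick 4 [3->4 ok]
  17: obs=y cand={0,2,3,4,5} pick 2 [4->2 ok]
  18: obs=y cand={0,2,3,4,5} pick 3 [2->3 ok]
  19: obs=y cand={0,2,3,4,5} pick 4 [3->4 ok]
  20: obs=x cand={1} pick 1 [4->1 ok]
  21: obs=y cand={0,2,3,4,5} pick 2 [1->2 ok]
  22: obs=y cand={0,2,3,4,5} pick 5 [2->5 ok]
  23: obs=y cand={0,2,3,4,5} pick 4 [5->4 ok]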